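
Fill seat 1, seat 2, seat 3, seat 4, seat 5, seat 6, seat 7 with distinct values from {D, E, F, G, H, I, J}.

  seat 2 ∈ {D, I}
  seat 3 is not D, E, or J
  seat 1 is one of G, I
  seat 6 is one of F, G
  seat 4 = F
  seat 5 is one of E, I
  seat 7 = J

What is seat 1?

seat 4's domain is down to {F}, so seat 4 = F. Strike F from seat 3, seat 6.
That leaves seat 6 = G. So seat 1, seat 3 can't be G.
So seat 1 = I.

I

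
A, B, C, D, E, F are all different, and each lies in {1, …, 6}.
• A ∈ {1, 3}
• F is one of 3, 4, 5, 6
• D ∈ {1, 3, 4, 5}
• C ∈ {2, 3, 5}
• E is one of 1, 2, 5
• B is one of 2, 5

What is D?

Among the 6 variables, 6 fits only F (and all 6 values in {1, 2, 3, 4, 5, 6} must be used), so F = 6.
The 5 still-open variables draw from only 5 values {1, 2, 3, 4, 5}, so each is used; only D can be 4, hence D = 4.

4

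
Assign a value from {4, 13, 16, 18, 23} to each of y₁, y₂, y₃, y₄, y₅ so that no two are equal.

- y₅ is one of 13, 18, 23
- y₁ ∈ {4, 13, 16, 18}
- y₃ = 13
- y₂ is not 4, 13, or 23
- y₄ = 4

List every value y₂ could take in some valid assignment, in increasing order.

y₃ has just one choice, so y₃ = 13. Strike 13 from y₁, y₅.
y₄ must be 4 (only option left). So y₁ can't be 4.
The 3 still-open variables draw from only 3 values {16, 18, 23}, so each is used; only y₅ can be 23, hence y₅ = 23.
No further eliminations apply; y₂ can still be any of 16, 18.

16, 18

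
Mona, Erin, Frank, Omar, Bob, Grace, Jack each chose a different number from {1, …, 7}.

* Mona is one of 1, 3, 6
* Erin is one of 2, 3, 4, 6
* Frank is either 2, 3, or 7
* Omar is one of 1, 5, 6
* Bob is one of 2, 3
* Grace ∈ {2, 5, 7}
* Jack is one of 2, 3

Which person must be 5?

The 7 variables draw from only 7 values {1, 2, 3, 4, 5, 6, 7}, so each is used; only Erin can be 4, hence Erin = 4.
Bob and Jack share exactly the 2 values {2, 3}; by pigeonhole those values go to them, so strike 2, 3 from Mona, Frank, Grace.
That leaves Frank = 7. So Grace can't be 7.
So 5 goes to Grace.

Grace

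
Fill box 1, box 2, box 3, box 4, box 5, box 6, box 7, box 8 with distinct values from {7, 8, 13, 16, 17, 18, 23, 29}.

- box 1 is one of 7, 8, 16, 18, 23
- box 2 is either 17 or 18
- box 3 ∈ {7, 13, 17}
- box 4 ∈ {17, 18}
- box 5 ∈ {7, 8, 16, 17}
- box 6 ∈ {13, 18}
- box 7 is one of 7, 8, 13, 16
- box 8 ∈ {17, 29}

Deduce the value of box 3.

7

Among the 8 variables, 23 fits only box 1 (and all 8 values in {7, 8, 13, 16, 17, 18, 23, 29} must be used), so box 1 = 23.
The 7 still-open variables together cover exactly {7, 8, 13, 16, 17, 18, 29} — 7 values for 7 variables — and 29 appears only in box 8's list, so box 8 = 29.
The 2 variables box 2 and box 4 are confined to {17, 18}, which locks those values in; drop them from box 3, box 5, box 6.
box 6's domain is down to {13}, so box 6 = 13. Remove 13 from box 3, box 7.
So box 3 = 7.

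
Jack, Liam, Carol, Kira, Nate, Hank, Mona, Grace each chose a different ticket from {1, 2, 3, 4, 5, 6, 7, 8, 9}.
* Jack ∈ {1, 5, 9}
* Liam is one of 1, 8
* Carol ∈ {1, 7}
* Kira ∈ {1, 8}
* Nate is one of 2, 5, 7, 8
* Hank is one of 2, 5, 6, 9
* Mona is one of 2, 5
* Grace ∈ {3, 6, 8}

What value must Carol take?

The 8 variables together cover exactly {1, 2, 3, 5, 6, 7, 8, 9} — 8 values for 8 variables — and 3 appears only in Grace's list, so Grace = 3.
The 7 still-open variables together cover exactly {1, 2, 5, 6, 7, 8, 9} — 7 values for 7 variables — and 6 appears only in Hank's list, so Hank = 6.
The 6 still-open variables draw from only 6 values {1, 2, 5, 7, 8, 9}, so each is used; only Jack can be 9, hence Jack = 9.
The 2 variables Liam and Kira are confined to {1, 8}, which locks those values in; drop them from Carol, Nate.
So Carol = 7.

7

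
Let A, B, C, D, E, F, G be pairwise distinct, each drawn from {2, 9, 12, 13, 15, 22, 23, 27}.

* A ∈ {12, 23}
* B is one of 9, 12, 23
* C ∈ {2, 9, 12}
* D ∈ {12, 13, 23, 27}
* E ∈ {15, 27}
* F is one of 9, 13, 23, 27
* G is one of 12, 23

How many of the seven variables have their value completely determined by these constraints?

Among the 7 variables, 2 fits only C (and all 7 values in {2, 9, 12, 13, 15, 23, 27} must be used), so C = 2.
The 6 still-open variables together cover exactly {9, 12, 13, 15, 23, 27} — 6 values for 6 variables — and 15 appears only in E's list, so E = 15.
A and G share exactly the 2 values {12, 23}; by pigeonhole those values go to them, so strike 12, 23 from B, D, F.
That leaves B = 9. So F can't be 9.
Determined: B=9, C=2, E=15. The other variables each still have more than one consistent value. That makes 3.

3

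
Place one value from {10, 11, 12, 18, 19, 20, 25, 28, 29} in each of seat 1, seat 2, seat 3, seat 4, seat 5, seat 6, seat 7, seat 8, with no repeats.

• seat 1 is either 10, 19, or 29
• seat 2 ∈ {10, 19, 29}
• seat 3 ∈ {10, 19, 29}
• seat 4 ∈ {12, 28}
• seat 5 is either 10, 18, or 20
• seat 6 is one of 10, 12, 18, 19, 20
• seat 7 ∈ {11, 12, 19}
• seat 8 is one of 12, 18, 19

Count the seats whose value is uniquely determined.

2

The 8 variables draw from only 8 values {10, 11, 12, 18, 19, 20, 28, 29}, so each is used; only seat 7 can be 11, hence seat 7 = 11.
The 7 still-open variables together cover exactly {10, 12, 18, 19, 20, 28, 29} — 7 values for 7 variables — and 28 appears only in seat 4's list, so seat 4 = 28.
seat 1, seat 2, seat 3 between them cover only {10, 19, 29} — a naked triple. Remove those values from seat 5, seat 6, seat 8.
Determined: seat 4=28, seat 7=11. The other seats each still have more than one consistent value. That makes 2.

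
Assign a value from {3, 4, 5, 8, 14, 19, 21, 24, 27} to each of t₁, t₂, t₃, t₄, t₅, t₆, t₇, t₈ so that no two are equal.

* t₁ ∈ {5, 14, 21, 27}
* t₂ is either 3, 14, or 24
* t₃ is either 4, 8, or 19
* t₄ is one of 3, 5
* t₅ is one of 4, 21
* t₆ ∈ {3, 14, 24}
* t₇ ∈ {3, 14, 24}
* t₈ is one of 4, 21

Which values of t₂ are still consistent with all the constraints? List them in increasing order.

t₅ and t₈ share exactly the 2 values {4, 21}; by pigeonhole those values go to them, so strike 4, 21 from t₁, t₃.
t₂, t₆, t₇ between them cover only {3, 14, 24} — a naked triple. Remove those values from t₁, t₄.
That leaves t₄ = 5. Eliminate 5 elsewhere: t₁.
t₁ must be 27 (only option left).
No further eliminations apply; t₂ can still be any of 3, 14, 24.

3, 14, 24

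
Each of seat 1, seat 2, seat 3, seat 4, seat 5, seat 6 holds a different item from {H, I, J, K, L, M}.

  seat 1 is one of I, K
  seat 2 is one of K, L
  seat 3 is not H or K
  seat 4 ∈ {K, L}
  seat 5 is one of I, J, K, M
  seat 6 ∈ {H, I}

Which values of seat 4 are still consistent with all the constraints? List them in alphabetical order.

K, L

Among the 6 variables, H fits only seat 6 (and all 6 values in {H, I, J, K, L, M} must be used), so seat 6 = H.
seat 2 and seat 4 share exactly the 2 values {K, L}; by pigeonhole those values go to them, so strike K, L from seat 1, seat 3, seat 5.
seat 1 must be I (only option left). Eliminate I elsewhere: seat 3, seat 5.
No further eliminations apply; seat 4 can still be any of K, L.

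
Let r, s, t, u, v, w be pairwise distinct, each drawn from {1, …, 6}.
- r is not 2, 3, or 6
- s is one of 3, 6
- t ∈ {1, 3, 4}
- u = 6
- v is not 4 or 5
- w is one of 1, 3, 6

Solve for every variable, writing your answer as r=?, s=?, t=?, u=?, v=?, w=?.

r=5, s=3, t=4, u=6, v=2, w=1

u has just one choice, so u = 6. So s, v, w can't be 6.
That leaves s = 3. Strike 3 from t, v, w.
w must be 1 (only option left). So r, t, v can't be 1.
t has just one choice, so t = 4. Remove 4 from r.
v's domain is down to {2}, so v = 2.
r has just one choice, so r = 5.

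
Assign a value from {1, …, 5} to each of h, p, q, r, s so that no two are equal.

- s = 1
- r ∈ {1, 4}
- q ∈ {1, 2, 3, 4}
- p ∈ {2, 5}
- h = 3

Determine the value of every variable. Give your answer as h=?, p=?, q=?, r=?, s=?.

h=3, p=5, q=2, r=4, s=1

h has just one choice, so h = 3. Remove 3 from q.
s's domain is down to {1}, so s = 1. Remove 1 from q, r.
That leaves r = 4. Eliminate 4 elsewhere: q.
q has just one choice, so q = 2. Strike 2 from p.
p has just one choice, so p = 5.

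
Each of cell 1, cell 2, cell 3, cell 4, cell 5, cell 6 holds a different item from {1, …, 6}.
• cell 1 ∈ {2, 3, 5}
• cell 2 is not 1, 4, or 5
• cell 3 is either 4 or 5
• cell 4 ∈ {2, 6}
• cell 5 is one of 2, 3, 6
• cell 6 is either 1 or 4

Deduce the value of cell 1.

5

The 6 variables draw from only 6 values {1, 2, 3, 4, 5, 6}, so each is used; only cell 6 can be 1, hence cell 6 = 1.
The 5 still-open variables draw from only 5 values {2, 3, 4, 5, 6}, so each is used; only cell 3 can be 4, hence cell 3 = 4.
The 4 still-open variables draw from only 4 values {2, 3, 5, 6}, so each is used; only cell 1 can be 5, hence cell 1 = 5.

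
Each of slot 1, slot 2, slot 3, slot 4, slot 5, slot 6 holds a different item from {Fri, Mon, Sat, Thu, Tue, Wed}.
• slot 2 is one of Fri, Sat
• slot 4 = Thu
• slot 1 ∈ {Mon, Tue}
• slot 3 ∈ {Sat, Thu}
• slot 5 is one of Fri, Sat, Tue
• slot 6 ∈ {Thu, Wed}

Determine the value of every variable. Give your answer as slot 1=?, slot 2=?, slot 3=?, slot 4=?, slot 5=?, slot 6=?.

slot 1=Mon, slot 2=Fri, slot 3=Sat, slot 4=Thu, slot 5=Tue, slot 6=Wed

slot 4's domain is down to {Thu}, so slot 4 = Thu. Eliminate Thu elsewhere: slot 3, slot 6.
slot 6 must be Wed (only option left).
slot 3 has just one choice, so slot 3 = Sat. Eliminate Sat elsewhere: slot 2, slot 5.
That leaves slot 2 = Fri. Remove Fri from slot 5.
slot 5 must be Tue (only option left). Remove Tue from slot 1.
slot 1 must be Mon (only option left).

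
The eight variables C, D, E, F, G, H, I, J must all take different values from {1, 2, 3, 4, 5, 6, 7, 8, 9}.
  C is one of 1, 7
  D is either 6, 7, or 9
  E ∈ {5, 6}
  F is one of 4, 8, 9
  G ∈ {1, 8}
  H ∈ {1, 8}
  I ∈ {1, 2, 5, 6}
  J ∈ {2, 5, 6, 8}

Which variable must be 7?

The 8 variables together cover exactly {1, 2, 4, 5, 6, 7, 8, 9} — 8 values for 8 variables — and 4 appears only in F's list, so F = 4.
The 7 still-open variables together cover exactly {1, 2, 5, 6, 7, 8, 9} — 7 values for 7 variables — and 9 appears only in D's list, so D = 9.
The 6 still-open variables draw from only 6 values {1, 2, 5, 6, 7, 8}, so each is used; only C can be 7, hence C = 7.

C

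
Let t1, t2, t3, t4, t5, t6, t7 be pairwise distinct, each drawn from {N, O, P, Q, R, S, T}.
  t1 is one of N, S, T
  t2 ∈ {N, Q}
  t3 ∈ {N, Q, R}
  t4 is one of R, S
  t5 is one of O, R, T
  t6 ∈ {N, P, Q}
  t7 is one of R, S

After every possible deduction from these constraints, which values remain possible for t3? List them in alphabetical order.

The 7 variables draw from only 7 values {N, O, P, Q, R, S, T}, so each is used; only t5 can be O, hence t5 = O.
The 6 still-open variables draw from only 6 values {N, P, Q, R, S, T}, so each is used; only t6 can be P, hence t6 = P.
The 5 still-open variables together cover exactly {N, Q, R, S, T} — 5 values for 5 variables — and T appears only in t1's list, so t1 = T.
The 2 variables t4 and t7 are confined to {R, S}, which locks those values in; drop them from t3.
No further eliminations apply; t3 can still be any of N, Q.

N, Q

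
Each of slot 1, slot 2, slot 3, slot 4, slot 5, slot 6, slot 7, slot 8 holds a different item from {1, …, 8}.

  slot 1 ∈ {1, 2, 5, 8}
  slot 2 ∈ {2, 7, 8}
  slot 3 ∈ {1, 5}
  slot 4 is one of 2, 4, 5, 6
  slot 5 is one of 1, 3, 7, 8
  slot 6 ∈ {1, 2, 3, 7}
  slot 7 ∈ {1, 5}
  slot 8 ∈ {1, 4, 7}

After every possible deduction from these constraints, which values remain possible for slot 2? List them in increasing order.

2, 7, 8

Among the 8 variables, 6 fits only slot 4 (and all 8 values in {1, 2, 3, 4, 5, 6, 7, 8} must be used), so slot 4 = 6.
The 7 still-open variables together cover exactly {1, 2, 3, 4, 5, 7, 8} — 7 values for 7 variables — and 4 appears only in slot 8's list, so slot 8 = 4.
slot 3 and slot 7 between them cover only {1, 5} — a naked pair. Remove those values from slot 1, slot 5, slot 6.
No further eliminations apply; slot 2 can still be any of 2, 7, 8.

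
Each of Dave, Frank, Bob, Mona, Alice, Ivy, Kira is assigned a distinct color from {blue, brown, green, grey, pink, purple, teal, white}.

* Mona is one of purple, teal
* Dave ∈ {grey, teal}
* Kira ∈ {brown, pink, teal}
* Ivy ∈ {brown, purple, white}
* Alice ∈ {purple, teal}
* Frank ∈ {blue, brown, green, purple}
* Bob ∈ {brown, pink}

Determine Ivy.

white

Mona and Alice between them cover only {purple, teal} — a naked pair. Remove those values from Dave, Frank, Ivy, Kira.
Dave must be grey (only option left).
The 2 variables Bob and Kira are confined to {brown, pink}, which locks those values in; drop them from Frank, Ivy.
So Ivy = white.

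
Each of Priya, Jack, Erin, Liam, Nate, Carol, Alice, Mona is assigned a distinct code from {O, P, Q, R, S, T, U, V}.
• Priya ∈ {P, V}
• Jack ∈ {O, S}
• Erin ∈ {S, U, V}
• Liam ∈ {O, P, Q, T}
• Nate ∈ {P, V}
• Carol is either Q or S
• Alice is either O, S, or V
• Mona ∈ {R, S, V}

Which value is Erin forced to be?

U

The 8 variables draw from only 8 values {O, P, Q, R, S, T, U, V}, so each is used; only Mona can be R, hence Mona = R.
The 7 still-open variables together cover exactly {O, P, Q, S, T, U, V} — 7 values for 7 variables — and T appears only in Liam's list, so Liam = T.
The 6 still-open variables draw from only 6 values {O, P, Q, S, U, V}, so each is used; only Carol can be Q, hence Carol = Q.
Among the 5 still-open variables, U fits only Erin (and all 5 values in {O, P, S, U, V} must be used), so Erin = U.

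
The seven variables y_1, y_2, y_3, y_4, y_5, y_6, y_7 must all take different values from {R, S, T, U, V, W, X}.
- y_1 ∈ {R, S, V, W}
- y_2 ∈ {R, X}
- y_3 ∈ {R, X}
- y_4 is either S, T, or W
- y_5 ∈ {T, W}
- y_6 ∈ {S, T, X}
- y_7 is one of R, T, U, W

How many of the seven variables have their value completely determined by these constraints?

2

The 7 variables draw from only 7 values {R, S, T, U, V, W, X}, so each is used; only y_7 can be U, hence y_7 = U.
Among the 6 still-open variables, V fits only y_1 (and all 6 values in {R, S, T, V, W, X} must be used), so y_1 = V.
y_2 and y_3 between them cover only {R, X} — a naked pair. Remove those values from y_6.
Determined: y_1=V, y_7=U. The other variables each still have more than one consistent value. That makes 2.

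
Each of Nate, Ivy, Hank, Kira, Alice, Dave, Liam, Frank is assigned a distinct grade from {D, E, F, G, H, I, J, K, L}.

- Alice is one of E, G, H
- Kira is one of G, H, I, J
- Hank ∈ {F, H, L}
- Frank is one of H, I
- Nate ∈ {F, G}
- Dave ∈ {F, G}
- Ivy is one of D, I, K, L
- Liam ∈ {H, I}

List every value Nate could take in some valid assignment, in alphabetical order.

The 2 variables Nate and Dave are confined to {F, G}, which locks those values in; drop them from Hank, Kira, Alice.
Liam and Frank between them cover only {H, I} — a naked pair. Remove those values from Ivy, Hank, Kira, Alice.
Hank must be L (only option left). So Ivy can't be L.
That leaves Kira = J.
Alice must be E (only option left).
No further eliminations apply; Nate can still be any of F, G.

F, G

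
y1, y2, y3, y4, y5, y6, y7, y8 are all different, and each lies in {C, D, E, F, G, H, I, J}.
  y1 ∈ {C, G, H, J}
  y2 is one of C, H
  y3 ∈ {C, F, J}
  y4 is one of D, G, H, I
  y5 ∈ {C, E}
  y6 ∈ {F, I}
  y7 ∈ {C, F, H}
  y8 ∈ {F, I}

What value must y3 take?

J

Among the 8 variables, D fits only y4 (and all 8 values in {C, D, E, F, G, H, I, J} must be used), so y4 = D.
Among the 7 still-open variables, E fits only y5 (and all 7 values in {C, E, F, G, H, I, J} must be used), so y5 = E.
Among the 6 still-open variables, G fits only y1 (and all 6 values in {C, F, G, H, I, J} must be used), so y1 = G.
Among the 5 still-open variables, J fits only y3 (and all 5 values in {C, F, H, I, J} must be used), so y3 = J.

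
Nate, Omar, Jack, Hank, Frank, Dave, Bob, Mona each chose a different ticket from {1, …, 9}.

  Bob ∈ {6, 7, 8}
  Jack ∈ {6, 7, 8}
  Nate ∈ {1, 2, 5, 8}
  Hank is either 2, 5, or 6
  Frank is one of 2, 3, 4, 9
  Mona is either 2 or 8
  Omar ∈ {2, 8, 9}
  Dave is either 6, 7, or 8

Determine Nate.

1

Jack, Dave, Bob share exactly the 3 values {6, 7, 8}; by pigeonhole those values go to them, so strike 6, 7, 8 from Nate, Omar, Hank, Mona.
Mona has just one choice, so Mona = 2. So Nate, Omar, Hank, Frank can't be 2.
Omar has just one choice, so Omar = 9. Strike 9 from Frank.
Hank has just one choice, so Hank = 5. Remove 5 from Nate.
So Nate = 1.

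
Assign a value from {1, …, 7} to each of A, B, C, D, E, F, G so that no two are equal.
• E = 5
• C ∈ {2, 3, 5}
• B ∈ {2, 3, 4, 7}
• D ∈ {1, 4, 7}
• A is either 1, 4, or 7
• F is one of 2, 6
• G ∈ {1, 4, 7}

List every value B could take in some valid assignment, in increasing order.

2, 3

E's domain is down to {5}, so E = 5. So C can't be 5.
Among the 6 still-open variables, 6 fits only F (and all 6 values in {1, 2, 3, 4, 6, 7} must be used), so F = 6.
A, D, G share exactly the 3 values {1, 4, 7}; by pigeonhole those values go to them, so strike 1, 4, 7 from B.
No further eliminations apply; B can still be any of 2, 3.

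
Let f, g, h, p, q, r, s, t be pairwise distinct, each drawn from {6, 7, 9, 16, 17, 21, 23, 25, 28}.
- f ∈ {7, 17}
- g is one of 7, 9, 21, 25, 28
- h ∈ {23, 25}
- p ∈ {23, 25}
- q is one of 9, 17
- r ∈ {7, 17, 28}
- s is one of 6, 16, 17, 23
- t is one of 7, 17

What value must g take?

21

The 2 variables f and t are confined to {7, 17}, which locks those values in; drop them from g, q, r, s.
q has just one choice, so q = 9. So g can't be 9.
r must be 28 (only option left). Strike 28 from g.
h and p between them cover only {23, 25} — a naked pair. Remove those values from g, s.
So g = 21.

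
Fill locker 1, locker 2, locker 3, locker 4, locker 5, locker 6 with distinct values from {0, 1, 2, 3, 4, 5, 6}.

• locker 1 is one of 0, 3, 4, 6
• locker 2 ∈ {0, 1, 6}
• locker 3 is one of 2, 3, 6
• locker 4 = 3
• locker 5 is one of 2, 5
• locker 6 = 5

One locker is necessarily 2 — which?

locker 4's domain is down to {3}, so locker 4 = 3. Remove 3 from locker 1, locker 3.
locker 6's domain is down to {5}, so locker 6 = 5. So locker 5 can't be 5.
So 2 goes to locker 5.

locker 5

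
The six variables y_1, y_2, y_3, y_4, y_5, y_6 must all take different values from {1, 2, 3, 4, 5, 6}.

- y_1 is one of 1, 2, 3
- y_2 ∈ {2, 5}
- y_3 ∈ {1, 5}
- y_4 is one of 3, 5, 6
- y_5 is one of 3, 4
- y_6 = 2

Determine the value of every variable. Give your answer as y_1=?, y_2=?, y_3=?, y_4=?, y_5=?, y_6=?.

y_6 has just one choice, so y_6 = 2. Remove 2 from y_1, y_2.
y_2 has just one choice, so y_2 = 5. So y_3, y_4 can't be 5.
y_3's domain is down to {1}, so y_3 = 1. Eliminate 1 elsewhere: y_1.
That leaves y_1 = 3. Strike 3 from y_4, y_5.
y_4 has just one choice, so y_4 = 6.
y_5's domain is down to {4}, so y_5 = 4.

y_1=3, y_2=5, y_3=1, y_4=6, y_5=4, y_6=2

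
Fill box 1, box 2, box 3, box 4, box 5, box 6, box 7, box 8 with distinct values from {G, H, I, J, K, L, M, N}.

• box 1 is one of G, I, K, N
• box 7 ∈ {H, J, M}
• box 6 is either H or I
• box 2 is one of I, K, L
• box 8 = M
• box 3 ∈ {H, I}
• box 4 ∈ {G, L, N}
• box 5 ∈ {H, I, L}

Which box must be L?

box 8 must be M (only option left). Strike M from box 7.
The 7 still-open variables together cover exactly {G, H, I, J, K, L, N} — 7 values for 7 variables — and J appears only in box 7's list, so box 7 = J.
box 3 and box 6 between them cover only {H, I} — a naked pair. Remove those values from box 1, box 2, box 5.
So L goes to box 5.

box 5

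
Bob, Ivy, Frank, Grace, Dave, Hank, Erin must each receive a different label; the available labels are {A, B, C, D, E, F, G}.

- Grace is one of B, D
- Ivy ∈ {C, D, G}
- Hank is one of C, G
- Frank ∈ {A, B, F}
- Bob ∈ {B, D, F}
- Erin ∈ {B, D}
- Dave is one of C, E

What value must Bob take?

The 7 variables draw from only 7 values {A, B, C, D, E, F, G}, so each is used; only Frank can be A, hence Frank = A.
The 6 still-open variables draw from only 6 values {B, C, D, E, F, G}, so each is used; only Dave can be E, hence Dave = E.
The 5 still-open variables together cover exactly {B, C, D, F, G} — 5 values for 5 variables — and F appears only in Bob's list, so Bob = F.

F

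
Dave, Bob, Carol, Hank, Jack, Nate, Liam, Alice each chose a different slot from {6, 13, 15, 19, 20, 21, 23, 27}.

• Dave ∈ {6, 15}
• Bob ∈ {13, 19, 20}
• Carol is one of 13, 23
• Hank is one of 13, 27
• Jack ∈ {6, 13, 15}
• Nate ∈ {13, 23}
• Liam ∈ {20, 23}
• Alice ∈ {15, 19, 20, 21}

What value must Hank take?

27

The 8 variables draw from only 8 values {6, 13, 15, 19, 20, 21, 23, 27}, so each is used; only Alice can be 21, hence Alice = 21.
Among the 7 still-open variables, 19 fits only Bob (and all 7 values in {6, 13, 15, 19, 20, 23, 27} must be used), so Bob = 19.
The 6 still-open variables together cover exactly {6, 13, 15, 20, 23, 27} — 6 values for 6 variables — and 20 appears only in Liam's list, so Liam = 20.
The 5 still-open variables together cover exactly {6, 13, 15, 23, 27} — 5 values for 5 variables — and 27 appears only in Hank's list, so Hank = 27.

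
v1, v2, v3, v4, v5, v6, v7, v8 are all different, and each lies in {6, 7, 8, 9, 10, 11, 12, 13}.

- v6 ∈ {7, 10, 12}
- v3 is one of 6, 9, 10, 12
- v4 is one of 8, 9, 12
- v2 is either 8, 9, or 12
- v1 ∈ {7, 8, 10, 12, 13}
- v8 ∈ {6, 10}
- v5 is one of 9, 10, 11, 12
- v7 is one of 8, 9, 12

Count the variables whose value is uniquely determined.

The 8 variables together cover exactly {6, 7, 8, 9, 10, 11, 12, 13} — 8 values for 8 variables — and 11 appears only in v5's list, so v5 = 11.
Among the 7 still-open variables, 13 fits only v1 (and all 7 values in {6, 7, 8, 9, 10, 12, 13} must be used), so v1 = 13.
The 6 still-open variables draw from only 6 values {6, 7, 8, 9, 10, 12}, so each is used; only v6 can be 7, hence v6 = 7.
v2, v4, v7 share exactly the 3 values {8, 9, 12}; by pigeonhole those values go to them, so strike 8, 9, 12 from v3.
Determined: v1=13, v5=11, v6=7. The other variables each still have more than one consistent value. That makes 3.

3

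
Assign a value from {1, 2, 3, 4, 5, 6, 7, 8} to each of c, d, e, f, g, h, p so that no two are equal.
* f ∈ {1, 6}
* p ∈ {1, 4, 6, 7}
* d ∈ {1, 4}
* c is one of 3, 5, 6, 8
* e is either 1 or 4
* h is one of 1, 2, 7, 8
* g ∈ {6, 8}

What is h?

d and e between them cover only {1, 4} — a naked pair. Remove those values from f, h, p.
That leaves f = 6. Eliminate 6 elsewhere: c, g, p.
g has just one choice, so g = 8. So c, h can't be 8.
p's domain is down to {7}, so p = 7. Eliminate 7 elsewhere: h.
So h = 2.

2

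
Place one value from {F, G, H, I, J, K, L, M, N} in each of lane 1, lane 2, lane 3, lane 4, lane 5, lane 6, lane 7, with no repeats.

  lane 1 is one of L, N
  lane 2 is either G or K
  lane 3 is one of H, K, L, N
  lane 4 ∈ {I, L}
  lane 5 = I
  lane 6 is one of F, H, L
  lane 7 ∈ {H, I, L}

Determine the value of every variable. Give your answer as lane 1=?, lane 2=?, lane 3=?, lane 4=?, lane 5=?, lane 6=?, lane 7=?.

lane 5 has just one choice, so lane 5 = I. Remove I from lane 4, lane 7.
lane 4 must be L (only option left). Strike L from lane 1, lane 3, lane 6, lane 7.
lane 7 must be H (only option left). Strike H from lane 3, lane 6.
That leaves lane 1 = N. Remove N from lane 3.
lane 3's domain is down to {K}, so lane 3 = K. Eliminate K elsewhere: lane 2.
lane 6 has just one choice, so lane 6 = F.
lane 2 has just one choice, so lane 2 = G.

lane 1=N, lane 2=G, lane 3=K, lane 4=L, lane 5=I, lane 6=F, lane 7=H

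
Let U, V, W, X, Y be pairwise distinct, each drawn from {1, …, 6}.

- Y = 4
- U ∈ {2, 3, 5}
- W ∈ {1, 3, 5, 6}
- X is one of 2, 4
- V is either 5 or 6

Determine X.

2

Y must be 4 (only option left). Strike 4 from X.
So X = 2.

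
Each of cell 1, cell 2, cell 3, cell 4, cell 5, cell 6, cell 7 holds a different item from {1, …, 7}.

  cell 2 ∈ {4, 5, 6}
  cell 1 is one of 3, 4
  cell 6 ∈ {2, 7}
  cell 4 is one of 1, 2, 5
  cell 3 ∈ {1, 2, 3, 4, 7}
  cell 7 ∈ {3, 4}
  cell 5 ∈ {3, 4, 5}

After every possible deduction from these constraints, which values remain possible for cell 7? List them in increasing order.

3, 4

The 7 variables draw from only 7 values {1, 2, 3, 4, 5, 6, 7}, so each is used; only cell 2 can be 6, hence cell 2 = 6.
The 2 variables cell 1 and cell 7 are confined to {3, 4}, which locks those values in; drop them from cell 3, cell 5.
cell 5's domain is down to {5}, so cell 5 = 5. Eliminate 5 elsewhere: cell 4.
No further eliminations apply; cell 7 can still be any of 3, 4.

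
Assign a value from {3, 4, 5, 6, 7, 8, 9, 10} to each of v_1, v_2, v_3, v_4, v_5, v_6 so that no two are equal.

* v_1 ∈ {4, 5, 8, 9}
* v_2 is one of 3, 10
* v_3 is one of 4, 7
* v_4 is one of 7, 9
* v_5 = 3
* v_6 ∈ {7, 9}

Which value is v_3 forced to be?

v_5 must be 3 (only option left). Eliminate 3 elsewhere: v_2.
v_2 has just one choice, so v_2 = 10.
v_4 and v_6 share exactly the 2 values {7, 9}; by pigeonhole those values go to them, so strike 7, 9 from v_1, v_3.
So v_3 = 4.

4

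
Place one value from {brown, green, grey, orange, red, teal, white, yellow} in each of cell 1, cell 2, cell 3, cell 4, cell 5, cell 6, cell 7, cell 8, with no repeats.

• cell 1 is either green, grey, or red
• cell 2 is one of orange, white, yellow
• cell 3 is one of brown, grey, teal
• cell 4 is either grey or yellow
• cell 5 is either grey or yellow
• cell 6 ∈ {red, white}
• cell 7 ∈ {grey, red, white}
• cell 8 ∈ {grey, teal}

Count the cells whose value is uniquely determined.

Among the 8 variables, brown fits only cell 3 (and all 8 values in {brown, green, grey, orange, red, teal, white, yellow} must be used), so cell 3 = brown.
Among the 7 still-open variables, green fits only cell 1 (and all 7 values in {green, grey, orange, red, teal, white, yellow} must be used), so cell 1 = green.
Among the 6 still-open variables, orange fits only cell 2 (and all 6 values in {grey, orange, red, teal, white, yellow} must be used), so cell 2 = orange.
The 5 still-open variables together cover exactly {grey, red, teal, white, yellow} — 5 values for 5 variables — and teal appears only in cell 8's list, so cell 8 = teal.
cell 4 and cell 5 share exactly the 2 values {grey, yellow}; by pigeonhole those values go to them, so strike grey, yellow from cell 7.
Determined: cell 1=green, cell 2=orange, cell 3=brown, cell 8=teal. The other cells each still have more than one consistent value. That makes 4.

4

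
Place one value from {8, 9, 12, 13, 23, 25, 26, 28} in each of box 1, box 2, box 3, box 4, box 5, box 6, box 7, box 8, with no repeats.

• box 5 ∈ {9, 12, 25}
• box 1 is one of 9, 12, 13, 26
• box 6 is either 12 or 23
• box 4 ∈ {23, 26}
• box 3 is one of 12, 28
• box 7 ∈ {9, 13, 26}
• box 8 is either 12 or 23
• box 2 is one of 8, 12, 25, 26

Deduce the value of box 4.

26

The 8 variables draw from only 8 values {8, 9, 12, 13, 23, 25, 26, 28}, so each is used; only box 2 can be 8, hence box 2 = 8.
Among the 7 still-open variables, 25 fits only box 5 (and all 7 values in {9, 12, 13, 23, 25, 26, 28} must be used), so box 5 = 25.
The 6 still-open variables together cover exactly {9, 12, 13, 23, 26, 28} — 6 values for 6 variables — and 28 appears only in box 3's list, so box 3 = 28.
The 2 variables box 6 and box 8 are confined to {12, 23}, which locks those values in; drop them from box 1, box 4.
So box 4 = 26.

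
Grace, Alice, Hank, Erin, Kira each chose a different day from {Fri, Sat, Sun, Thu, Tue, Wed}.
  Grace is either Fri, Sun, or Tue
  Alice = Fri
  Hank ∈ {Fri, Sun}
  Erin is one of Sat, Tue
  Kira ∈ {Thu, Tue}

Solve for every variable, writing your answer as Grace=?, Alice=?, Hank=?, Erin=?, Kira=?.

Grace=Tue, Alice=Fri, Hank=Sun, Erin=Sat, Kira=Thu

Alice must be Fri (only option left). So Grace, Hank can't be Fri.
That leaves Hank = Sun. Remove Sun from Grace.
Grace has just one choice, so Grace = Tue. So Erin, Kira can't be Tue.
Erin must be Sat (only option left).
Kira must be Thu (only option left).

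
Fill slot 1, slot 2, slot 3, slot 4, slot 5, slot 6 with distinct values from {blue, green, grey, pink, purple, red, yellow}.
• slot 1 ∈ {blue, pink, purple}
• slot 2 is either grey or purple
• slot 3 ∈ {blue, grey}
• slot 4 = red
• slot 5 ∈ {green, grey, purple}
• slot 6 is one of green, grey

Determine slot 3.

blue

slot 4 has just one choice, so slot 4 = red.
The 5 still-open variables together cover exactly {blue, green, grey, pink, purple} — 5 values for 5 variables — and pink appears only in slot 1's list, so slot 1 = pink.
The 4 still-open variables draw from only 4 values {blue, green, grey, purple}, so each is used; only slot 3 can be blue, hence slot 3 = blue.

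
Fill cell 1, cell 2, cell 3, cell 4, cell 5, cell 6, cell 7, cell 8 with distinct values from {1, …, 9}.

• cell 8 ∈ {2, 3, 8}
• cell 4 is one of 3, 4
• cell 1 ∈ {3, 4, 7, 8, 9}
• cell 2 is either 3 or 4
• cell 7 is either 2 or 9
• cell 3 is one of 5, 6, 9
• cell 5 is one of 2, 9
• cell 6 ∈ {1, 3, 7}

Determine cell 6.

The 2 variables cell 2 and cell 4 are confined to {3, 4}, which locks those values in; drop them from cell 1, cell 6, cell 8.
cell 5 and cell 7 share exactly the 2 values {2, 9}; by pigeonhole those values go to them, so strike 2, 9 from cell 1, cell 3, cell 8.
cell 8 has just one choice, so cell 8 = 8. Remove 8 from cell 1.
cell 1's domain is down to {7}, so cell 1 = 7. Eliminate 7 elsewhere: cell 6.
So cell 6 = 1.

1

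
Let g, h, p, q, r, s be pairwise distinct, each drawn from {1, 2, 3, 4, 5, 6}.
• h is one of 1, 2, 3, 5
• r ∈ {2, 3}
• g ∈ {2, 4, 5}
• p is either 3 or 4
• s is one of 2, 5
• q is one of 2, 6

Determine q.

6

The 6 variables draw from only 6 values {1, 2, 3, 4, 5, 6}, so each is used; only h can be 1, hence h = 1.
The 5 still-open variables draw from only 5 values {2, 3, 4, 5, 6}, so each is used; only q can be 6, hence q = 6.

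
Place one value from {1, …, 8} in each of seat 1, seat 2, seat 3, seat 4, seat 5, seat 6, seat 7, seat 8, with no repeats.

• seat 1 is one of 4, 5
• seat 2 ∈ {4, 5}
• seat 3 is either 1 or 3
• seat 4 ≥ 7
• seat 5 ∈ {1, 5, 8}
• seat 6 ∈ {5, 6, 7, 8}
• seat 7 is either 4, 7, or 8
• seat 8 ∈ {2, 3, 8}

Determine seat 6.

Among the 8 variables, 2 fits only seat 8 (and all 8 values in {1, 2, 3, 4, 5, 6, 7, 8} must be used), so seat 8 = 2.
Among the 7 still-open variables, 3 fits only seat 3 (and all 7 values in {1, 3, 4, 5, 6, 7, 8} must be used), so seat 3 = 3.
The 6 still-open variables draw from only 6 values {1, 4, 5, 6, 7, 8}, so each is used; only seat 5 can be 1, hence seat 5 = 1.
The 5 still-open variables together cover exactly {4, 5, 6, 7, 8} — 5 values for 5 variables — and 6 appears only in seat 6's list, so seat 6 = 6.

6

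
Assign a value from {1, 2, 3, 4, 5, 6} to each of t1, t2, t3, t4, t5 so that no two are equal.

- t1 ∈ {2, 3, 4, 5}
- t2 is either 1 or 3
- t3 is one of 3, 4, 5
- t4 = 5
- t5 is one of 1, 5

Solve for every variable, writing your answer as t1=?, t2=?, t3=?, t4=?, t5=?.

t4 must be 5 (only option left). So t1, t3, t5 can't be 5.
t5 has just one choice, so t5 = 1. Eliminate 1 elsewhere: t2.
t2's domain is down to {3}, so t2 = 3. So t1, t3 can't be 3.
That leaves t3 = 4. Eliminate 4 elsewhere: t1.
t1's domain is down to {2}, so t1 = 2.

t1=2, t2=3, t3=4, t4=5, t5=1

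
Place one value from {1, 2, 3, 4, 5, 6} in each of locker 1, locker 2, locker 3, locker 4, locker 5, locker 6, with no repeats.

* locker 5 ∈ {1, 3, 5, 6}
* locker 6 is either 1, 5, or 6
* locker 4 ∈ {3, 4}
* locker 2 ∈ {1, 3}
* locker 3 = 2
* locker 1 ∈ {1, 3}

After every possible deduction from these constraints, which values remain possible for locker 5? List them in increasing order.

5, 6

locker 3's domain is down to {2}, so locker 3 = 2.
The 5 still-open variables draw from only 5 values {1, 3, 4, 5, 6}, so each is used; only locker 4 can be 4, hence locker 4 = 4.
locker 1 and locker 2 share exactly the 2 values {1, 3}; by pigeonhole those values go to them, so strike 1, 3 from locker 5, locker 6.
No further eliminations apply; locker 5 can still be any of 5, 6.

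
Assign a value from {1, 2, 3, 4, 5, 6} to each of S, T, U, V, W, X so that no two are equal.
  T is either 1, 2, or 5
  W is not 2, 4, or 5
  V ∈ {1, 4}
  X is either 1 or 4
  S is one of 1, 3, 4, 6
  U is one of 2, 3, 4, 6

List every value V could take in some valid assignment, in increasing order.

Among the 6 variables, 5 fits only T (and all 6 values in {1, 2, 3, 4, 5, 6} must be used), so T = 5.
The 5 still-open variables draw from only 5 values {1, 2, 3, 4, 6}, so each is used; only U can be 2, hence U = 2.
V and X share exactly the 2 values {1, 4}; by pigeonhole those values go to them, so strike 1, 4 from S, W.
No further eliminations apply; V can still be any of 1, 4.

1, 4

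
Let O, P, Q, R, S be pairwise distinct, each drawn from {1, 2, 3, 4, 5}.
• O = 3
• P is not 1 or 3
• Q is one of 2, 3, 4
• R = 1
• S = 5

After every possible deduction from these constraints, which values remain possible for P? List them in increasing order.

2, 4

O's domain is down to {3}, so O = 3. Remove 3 from Q.
R has just one choice, so R = 1.
S has just one choice, so S = 5. Strike 5 from P.
No further eliminations apply; P can still be any of 2, 4.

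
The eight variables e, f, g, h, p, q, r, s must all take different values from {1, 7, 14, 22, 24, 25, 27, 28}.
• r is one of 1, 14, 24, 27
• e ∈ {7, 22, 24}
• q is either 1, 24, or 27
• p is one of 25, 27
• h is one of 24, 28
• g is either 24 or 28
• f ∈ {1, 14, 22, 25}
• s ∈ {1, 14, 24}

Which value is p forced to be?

25

Among the 8 variables, 7 fits only e (and all 8 values in {1, 7, 14, 22, 24, 25, 27, 28} must be used), so e = 7.
Among the 7 still-open variables, 22 fits only f (and all 7 values in {1, 14, 22, 24, 25, 27, 28} must be used), so f = 22.
The 6 still-open variables draw from only 6 values {1, 14, 24, 25, 27, 28}, so each is used; only p can be 25, hence p = 25.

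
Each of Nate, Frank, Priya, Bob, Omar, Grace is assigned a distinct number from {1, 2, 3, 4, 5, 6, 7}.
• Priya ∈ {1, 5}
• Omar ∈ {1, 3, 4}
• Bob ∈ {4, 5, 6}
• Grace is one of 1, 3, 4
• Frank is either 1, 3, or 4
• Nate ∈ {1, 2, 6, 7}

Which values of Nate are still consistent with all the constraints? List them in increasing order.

2, 7

Frank, Omar, Grace share exactly the 3 values {1, 3, 4}; by pigeonhole those values go to them, so strike 1, 3, 4 from Nate, Priya, Bob.
Priya's domain is down to {5}, so Priya = 5. Eliminate 5 elsewhere: Bob.
That leaves Bob = 6. Eliminate 6 elsewhere: Nate.
No further eliminations apply; Nate can still be any of 2, 7.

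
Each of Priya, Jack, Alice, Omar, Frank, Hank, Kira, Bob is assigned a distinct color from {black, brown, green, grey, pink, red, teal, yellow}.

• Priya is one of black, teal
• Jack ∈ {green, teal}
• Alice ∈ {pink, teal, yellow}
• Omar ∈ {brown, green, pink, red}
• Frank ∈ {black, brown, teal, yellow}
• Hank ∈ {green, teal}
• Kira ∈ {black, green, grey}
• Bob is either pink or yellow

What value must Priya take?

The 8 variables draw from only 8 values {black, brown, green, grey, pink, red, teal, yellow}, so each is used; only Kira can be grey, hence Kira = grey.
The 7 still-open variables together cover exactly {black, brown, green, pink, red, teal, yellow} — 7 values for 7 variables — and red appears only in Omar's list, so Omar = red.
Among the 6 still-open variables, brown fits only Frank (and all 6 values in {black, brown, green, pink, teal, yellow} must be used), so Frank = brown.
Among the 5 still-open variables, black fits only Priya (and all 5 values in {black, green, pink, teal, yellow} must be used), so Priya = black.

black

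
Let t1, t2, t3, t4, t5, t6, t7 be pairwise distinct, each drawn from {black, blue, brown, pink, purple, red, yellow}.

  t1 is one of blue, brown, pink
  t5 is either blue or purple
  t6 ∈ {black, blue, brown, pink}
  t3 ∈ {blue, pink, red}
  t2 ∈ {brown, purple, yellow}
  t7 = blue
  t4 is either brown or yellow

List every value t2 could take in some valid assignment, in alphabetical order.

t7 has just one choice, so t7 = blue. Eliminate blue elsewhere: t1, t3, t5, t6.
t5's domain is down to {purple}, so t5 = purple. So t2 can't be purple.
Among the 5 still-open variables, black fits only t6 (and all 5 values in {black, brown, pink, red, yellow} must be used), so t6 = black.
The 4 still-open variables together cover exactly {brown, pink, red, yellow} — 4 values for 4 variables — and red appears only in t3's list, so t3 = red.
The 3 still-open variables together cover exactly {brown, pink, yellow} — 3 values for 3 variables — and pink appears only in t1's list, so t1 = pink.
No further eliminations apply; t2 can still be any of brown, yellow.

brown, yellow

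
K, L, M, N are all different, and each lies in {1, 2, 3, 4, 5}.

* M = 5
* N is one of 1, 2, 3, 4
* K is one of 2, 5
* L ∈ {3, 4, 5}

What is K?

M's domain is down to {5}, so M = 5. Strike 5 from K, L.
So K = 2.

2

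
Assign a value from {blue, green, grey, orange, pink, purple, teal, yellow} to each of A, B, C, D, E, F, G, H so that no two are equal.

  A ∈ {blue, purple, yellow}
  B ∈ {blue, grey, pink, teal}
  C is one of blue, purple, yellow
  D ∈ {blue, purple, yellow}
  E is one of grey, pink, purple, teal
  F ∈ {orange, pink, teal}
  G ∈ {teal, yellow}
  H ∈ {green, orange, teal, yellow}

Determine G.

teal

The 8 variables together cover exactly {blue, green, grey, orange, pink, purple, teal, yellow} — 8 values for 8 variables — and green appears only in H's list, so H = green.
Among the 7 still-open variables, orange fits only F (and all 7 values in {blue, grey, orange, pink, purple, teal, yellow} must be used), so F = orange.
A, C, D between them cover only {blue, purple, yellow} — a naked triple. Remove those values from B, E, G.
So G = teal.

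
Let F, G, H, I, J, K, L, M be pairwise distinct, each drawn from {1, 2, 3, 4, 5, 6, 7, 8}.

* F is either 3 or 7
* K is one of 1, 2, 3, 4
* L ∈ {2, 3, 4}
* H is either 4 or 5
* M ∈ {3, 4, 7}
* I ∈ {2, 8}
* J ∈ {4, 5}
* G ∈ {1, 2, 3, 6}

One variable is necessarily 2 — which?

The 8 variables draw from only 8 values {1, 2, 3, 4, 5, 6, 7, 8}, so each is used; only G can be 6, hence G = 6.
The 7 still-open variables draw from only 7 values {1, 2, 3, 4, 5, 7, 8}, so each is used; only K can be 1, hence K = 1.
The 6 still-open variables together cover exactly {2, 3, 4, 5, 7, 8} — 6 values for 6 variables — and 8 appears only in I's list, so I = 8.
The 5 still-open variables draw from only 5 values {2, 3, 4, 5, 7}, so each is used; only L can be 2, hence L = 2.

L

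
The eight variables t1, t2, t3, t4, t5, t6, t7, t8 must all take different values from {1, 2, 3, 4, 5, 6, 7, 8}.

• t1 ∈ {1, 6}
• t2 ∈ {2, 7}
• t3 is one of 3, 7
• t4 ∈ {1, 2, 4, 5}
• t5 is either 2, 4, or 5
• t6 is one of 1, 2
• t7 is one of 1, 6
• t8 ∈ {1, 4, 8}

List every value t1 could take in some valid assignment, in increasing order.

1, 6

Among the 8 variables, 3 fits only t3 (and all 8 values in {1, 2, 3, 4, 5, 6, 7, 8} must be used), so t3 = 3.
The 7 still-open variables together cover exactly {1, 2, 4, 5, 6, 7, 8} — 7 values for 7 variables — and 7 appears only in t2's list, so t2 = 7.
Among the 6 still-open variables, 8 fits only t8 (and all 6 values in {1, 2, 4, 5, 6, 8} must be used), so t8 = 8.
t1 and t7 share exactly the 2 values {1, 6}; by pigeonhole those values go to them, so strike 1, 6 from t4, t6.
That leaves t6 = 2. So t4, t5 can't be 2.
No further eliminations apply; t1 can still be any of 1, 6.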